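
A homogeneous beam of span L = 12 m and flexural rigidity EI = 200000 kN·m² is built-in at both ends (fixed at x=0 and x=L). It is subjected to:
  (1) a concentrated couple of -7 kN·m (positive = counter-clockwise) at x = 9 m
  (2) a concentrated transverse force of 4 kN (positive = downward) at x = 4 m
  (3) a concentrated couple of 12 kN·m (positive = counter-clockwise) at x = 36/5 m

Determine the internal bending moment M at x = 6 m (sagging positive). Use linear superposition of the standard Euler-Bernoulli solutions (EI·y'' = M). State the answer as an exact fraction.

Load 1 — applied couple M₀=-7 kN·m at a=9 m (b=L-a=3):
  M_1 = R_Ax - M_A  [x≤a] with R_A=-21/32, M_A=-35/16 = (-21/32)·6 - (-35/16) = -7/4 kN·m
Load 2 — point force P=4 kN at a=4 m (b=L-a=8):
  M_2 = Pa²(a+3b)(L-x)/L³ - Pa²b/L²  [x>a] = 4·4²·(4+3·8)·(12-6)/12³ - 4·4²·8/12² = 8/3 kN·m
Load 3 — applied couple M₀=12 kN·m at a=36/5 m (b=L-a=24/5):
  M_3 = R_Ax - M_A  [x≤a] with R_A=36/25, M_A=96/25 = (36/25)·6 - (96/25) = 24/5 kN·m
Superposition: M = Σ M_i = 343/60 kN·m ≈ 5.716667 kN·m

M(6) = 343/60 kN·m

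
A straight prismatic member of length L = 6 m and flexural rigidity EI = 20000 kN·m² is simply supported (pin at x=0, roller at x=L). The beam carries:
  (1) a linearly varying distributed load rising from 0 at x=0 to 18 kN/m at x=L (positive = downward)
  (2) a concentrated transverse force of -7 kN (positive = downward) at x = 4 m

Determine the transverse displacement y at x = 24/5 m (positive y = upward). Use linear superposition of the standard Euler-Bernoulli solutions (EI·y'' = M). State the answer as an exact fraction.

Load 1 — triangular load w₀=18 kN/m (0→w₀ over full span):
  y_1 = -w₀x(7L⁴-10L²x²+3x⁴)/(360LEI) = -18·(24/5)·(7·6⁴-10·6²·(24/5)²+3·(24/5)⁴)/(360·6·20000) = -92583/19531250 m
Load 2 — point force P=-7 kN at a=4 m (b=L-a=2):
  y_2 = -Pa(L-x)(2Lx-a²-x²)/(6LEI)  [x>a] = -(-7)·4·(6-(24/5))·(2·6·(24/5)-4²-(24/5)²)/(6·6·20000) = 203/234375 m
Superposition: y = Σ y_i = -226999/58593750 m ≈ -0.003874 m

y(24/5) = -226999/58593750 m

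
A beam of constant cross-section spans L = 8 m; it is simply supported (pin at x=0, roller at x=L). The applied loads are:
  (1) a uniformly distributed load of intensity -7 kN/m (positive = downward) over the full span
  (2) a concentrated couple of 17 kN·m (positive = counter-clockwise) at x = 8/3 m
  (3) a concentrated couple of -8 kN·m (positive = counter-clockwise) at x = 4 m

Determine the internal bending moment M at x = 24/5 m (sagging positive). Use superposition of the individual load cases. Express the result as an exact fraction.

Load 1 — uniform load w=-7 kN/m over full span:
  M_1 = wx(L-x)/2 = (-7)·(24/5)·(8-(24/5))/2 = -1344/25 kN·m
Load 2 — applied couple M₀=17 kN·m at a=8/3 m (b=L-a=16/3):
  M_2 = M₀x/L - M₀  [x>a] = 17·(24/5)/8 - 17 = -34/5 kN·m
Load 3 — applied couple M₀=-8 kN·m at a=4 m (b=L-a=4):
  M_3 = M₀x/L - M₀  [x>a] = (-8)·(24/5)/8 - (-8) = 16/5 kN·m
Superposition: M = Σ M_i = -1434/25 kN·m ≈ -57.360000 kN·m

M(24/5) = -1434/25 kN·m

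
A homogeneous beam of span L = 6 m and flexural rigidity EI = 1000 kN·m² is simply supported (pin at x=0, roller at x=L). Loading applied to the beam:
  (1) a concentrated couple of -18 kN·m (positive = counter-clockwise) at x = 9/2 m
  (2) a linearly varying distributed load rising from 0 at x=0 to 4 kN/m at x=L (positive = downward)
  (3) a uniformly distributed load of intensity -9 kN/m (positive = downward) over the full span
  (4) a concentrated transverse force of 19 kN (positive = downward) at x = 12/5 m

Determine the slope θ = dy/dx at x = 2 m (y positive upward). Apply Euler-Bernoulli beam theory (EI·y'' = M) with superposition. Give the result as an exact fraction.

Load 1 — applied couple M₀=-18 kN·m at a=9/2 m (b=L-a=3/2):
  θ_1 = (M₀x²/(2L)+C₁)/EI  [x≤a] with C₁=M₀(3b²-L²)/(6L)=117/8 = ((-18)·2²/(2·6)+(117/8))/1000 = 69/8000 rad
Load 2 — triangular load w₀=4 kN/m (0→w₀ over full span):
  θ_2 = -w₀(7L⁴-30L²x²+15x⁴)/(360LEI) = -4·(7·6⁴-30·6²·2²+15·2⁴)/(360·6·1000) = -52/5625 rad
Load 3 — uniform load w=-9 kN/m over full span:
  θ_3 = -w(L³-6Lx²+4x³)/(24EI) = -(-9)·(6³-6·6·2²+4·2³)/(24·1000) = 39/1000 rad
Load 4 — point force P=19 kN at a=12/5 m (b=L-a=18/5):
  θ_4 = -Pb(L²-b²-3x²)/(6LEI)  [x≤a] = -19·(18/5)·(6²-(18/5)²-3·2²)/(6·6·1000) = -1311/62500 rad
Superposition: θ = Σ θ_i = 156641/9000000 rad ≈ 0.017405 rad

θ(2) = 156641/9000000 rad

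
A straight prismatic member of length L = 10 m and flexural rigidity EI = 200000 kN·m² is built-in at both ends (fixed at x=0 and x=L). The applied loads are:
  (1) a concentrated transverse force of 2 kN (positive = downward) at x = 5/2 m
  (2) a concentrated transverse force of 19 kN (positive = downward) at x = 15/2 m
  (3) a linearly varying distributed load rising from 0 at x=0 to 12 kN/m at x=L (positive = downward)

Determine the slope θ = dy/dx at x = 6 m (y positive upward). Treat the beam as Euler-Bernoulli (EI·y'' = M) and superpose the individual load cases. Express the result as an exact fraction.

θ(6) = 409/4000000 rad

Load 1 — point force P=2 kN at a=5/2 m (b=L-a=15/2):
  θ_1 = Pa²(L-x)(2bL-(3b+a)(L-x))/(2L³EI)  [x>a] = 2·(5/2)²·(10-6)·(2·(15/2)·10-(3·(15/2)+(5/2))·(10-6))/(2·10³·200000) = 1/160000 rad
Load 2 — point force P=19 kN at a=15/2 m (b=L-a=5/2):
  θ_2 = -Pb²x(2aL-(3a+b)x)/(2L³EI)  [x≤a] = -19·(5/2)²·6·(2·(15/2)·10-(3·(15/2)+(5/2))·6)/(2·10³·200000) = 0 rad
Load 3 — triangular load w₀=12 kN/m (0→w₀ over full span):
  θ_3 = -w₀(2x(L-x)(L-2x)(x+2L)+x²(L-x)²)/(120LEI) = -12·(2·6·(10-6)·(10-2·6)·(6+2·10)+6²·(10-6)²)/(120·10·200000) = 3/31250 rad
Superposition: θ = Σ θ_i = 409/4000000 rad ≈ 0.000102 rad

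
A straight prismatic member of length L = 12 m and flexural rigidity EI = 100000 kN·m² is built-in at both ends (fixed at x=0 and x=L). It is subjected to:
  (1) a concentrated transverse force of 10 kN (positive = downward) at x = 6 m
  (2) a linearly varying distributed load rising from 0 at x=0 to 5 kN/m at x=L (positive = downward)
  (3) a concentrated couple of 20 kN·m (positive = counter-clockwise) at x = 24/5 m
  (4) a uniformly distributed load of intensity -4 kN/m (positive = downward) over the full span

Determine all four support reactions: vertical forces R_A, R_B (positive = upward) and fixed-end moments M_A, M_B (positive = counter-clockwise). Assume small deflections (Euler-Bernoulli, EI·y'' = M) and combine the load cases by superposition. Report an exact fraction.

Load 1 — point force P=10 kN at a=6 m (b=L-a=6):
  R_A = Pb²(3a+b)/L³ = 10·6²·(3·6+6)/12³ = 5 kN
  M_A = Pab²/L² = 10·6·6²/12² = 15 kN·m
  R_B = Pa²(a+3b)/L³ = 10·6²·(6+3·6)/12³ = 5 kN
  M_B = -Pa²b/L² = -10·6²·6/12² = -15 kN·m
Load 2 — triangular load w₀=5 kN/m (0→w₀ over full span):
  R_A = 3w₀L/20 = 3·5·12/20 = 9 kN
  M_A = w₀L²/30 = 5·12²/30 = 24 kN·m
  R_B = 7w₀L/20 = 7·5·12/20 = 21 kN
  M_B = -w₀L²/20 = -5·12²/20 = -36 kN·m
Load 3 — applied couple M₀=20 kN·m at a=24/5 m (b=L-a=36/5):
  R_A = 6M₀ab/L³ = 6·20·(24/5)·(36/5)/12³ = 12/5 kN
  M_A = M₀b(2a-b)/L² = 20·(36/5)·(2·(24/5)-(36/5))/12² = 12/5 kN·m
  R_B = -6M₀ab/L³ = -6·20·(24/5)·(36/5)/12³ = -12/5 kN
  M_B = M₀a(2b-a)/L² = 20·(24/5)·(2·(36/5)-(24/5))/12² = 32/5 kN·m
Load 4 — uniform load w=-4 kN/m over full span:
  R_A = wL/2 = (-4)·12/2 = -24 kN
  M_A = wL²/12 = (-4)·12²/12 = -48 kN·m
  R_B = wL/2 = (-4)·12/2 = -24 kN
  M_B = -wL²/12 = -(-4)·12²/12 = 48 kN·m
Superposition: R_A = -38/5 kN, M_A = -33/5 kN·m, R_B = -2/5 kN, M_B = 17/5 kN·m

R_A = -38/5 kN, M_A = -33/5 kN·m, R_B = -2/5 kN, M_B = 17/5 kN·m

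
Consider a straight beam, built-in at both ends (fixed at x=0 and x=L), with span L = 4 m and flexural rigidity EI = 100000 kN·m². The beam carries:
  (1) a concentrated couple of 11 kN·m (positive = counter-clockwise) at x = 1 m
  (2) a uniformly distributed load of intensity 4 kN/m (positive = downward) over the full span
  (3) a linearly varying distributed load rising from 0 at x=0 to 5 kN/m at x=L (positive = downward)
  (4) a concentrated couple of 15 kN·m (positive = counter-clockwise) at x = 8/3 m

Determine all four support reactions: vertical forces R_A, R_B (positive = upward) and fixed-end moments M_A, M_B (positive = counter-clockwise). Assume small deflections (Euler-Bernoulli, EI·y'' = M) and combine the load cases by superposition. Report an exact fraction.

R_A = 611/32 kN, M_A = 175/16 kN·m, R_B = 221/32 kN, M_B = -283/48 kN·m

Load 1 — applied couple M₀=11 kN·m at a=1 m (b=L-a=3):
  R_A = 6M₀ab/L³ = 6·11·1·3/4³ = 99/32 kN
  M_A = M₀b(2a-b)/L² = 11·3·(2·1-3)/4² = -33/16 kN·m
  R_B = -6M₀ab/L³ = -6·11·1·3/4³ = -99/32 kN
  M_B = M₀a(2b-a)/L² = 11·1·(2·3-1)/4² = 55/16 kN·m
Load 2 — uniform load w=4 kN/m over full span:
  R_A = wL/2 = 4·4/2 = 8 kN
  M_A = wL²/12 = 4·4²/12 = 16/3 kN·m
  R_B = wL/2 = 4·4/2 = 8 kN
  M_B = -wL²/12 = -4·4²/12 = -16/3 kN·m
Load 3 — triangular load w₀=5 kN/m (0→w₀ over full span):
  R_A = 3w₀L/20 = 3·5·4/20 = 3 kN
  M_A = w₀L²/30 = 5·4²/30 = 8/3 kN·m
  R_B = 7w₀L/20 = 7·5·4/20 = 7 kN
  M_B = -w₀L²/20 = -5·4²/20 = -4 kN·m
Load 4 — applied couple M₀=15 kN·m at a=8/3 m (b=L-a=4/3):
  R_A = 6M₀ab/L³ = 6·15·(8/3)·(4/3)/4³ = 5 kN
  M_A = M₀b(2a-b)/L² = 15·(4/3)·(2·(8/3)-(4/3))/4² = 5 kN·m
  R_B = -6M₀ab/L³ = -6·15·(8/3)·(4/3)/4³ = -5 kN
  M_B = M₀a(2b-a)/L² = 15·(8/3)·(2·(4/3)-(8/3))/4² = 0 kN·m
Superposition: R_A = 611/32 kN, M_A = 175/16 kN·m, R_B = 221/32 kN, M_B = -283/48 kN·m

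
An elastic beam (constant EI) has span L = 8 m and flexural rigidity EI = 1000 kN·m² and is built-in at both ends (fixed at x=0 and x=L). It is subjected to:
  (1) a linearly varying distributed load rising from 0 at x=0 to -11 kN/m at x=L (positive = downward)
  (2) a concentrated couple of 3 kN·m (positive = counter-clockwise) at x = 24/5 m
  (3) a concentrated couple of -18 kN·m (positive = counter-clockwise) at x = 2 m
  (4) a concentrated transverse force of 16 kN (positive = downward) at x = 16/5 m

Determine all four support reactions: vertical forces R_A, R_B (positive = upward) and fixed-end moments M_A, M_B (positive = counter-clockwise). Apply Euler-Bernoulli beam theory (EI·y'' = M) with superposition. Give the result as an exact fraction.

R_A = -19293/4000 kN, M_A = -2099/3000 kN·m, R_B = -92707/4000 kN, M_B = 17647/1000 kN·m

Load 1 — triangular load w₀=-11 kN/m (0→w₀ over full span):
  R_A = 3w₀L/20 = 3·(-11)·8/20 = -66/5 kN
  M_A = w₀L²/30 = (-11)·8²/30 = -352/15 kN·m
  R_B = 7w₀L/20 = 7·(-11)·8/20 = -154/5 kN
  M_B = -w₀L²/20 = -(-11)·8²/20 = 176/5 kN·m
Load 2 — applied couple M₀=3 kN·m at a=24/5 m (b=L-a=16/5):
  R_A = 6M₀ab/L³ = 6·3·(24/5)·(16/5)/8³ = 27/50 kN
  M_A = M₀b(2a-b)/L² = 3·(16/5)·(2·(24/5)-(16/5))/8² = 24/25 kN·m
  R_B = -6M₀ab/L³ = -6·3·(24/5)·(16/5)/8³ = -27/50 kN
  M_B = M₀a(2b-a)/L² = 3·(24/5)·(2·(16/5)-(24/5))/8² = 9/25 kN·m
Load 3 — applied couple M₀=-18 kN·m at a=2 m (b=L-a=6):
  R_A = 6M₀ab/L³ = 6·(-18)·2·6/8³ = -81/32 kN
  M_A = M₀b(2a-b)/L² = (-18)·6·(2·2-6)/8² = 27/8 kN·m
  R_B = -6M₀ab/L³ = -6·(-18)·2·6/8³ = 81/32 kN
  M_B = M₀a(2b-a)/L² = (-18)·2·(2·6-2)/8² = -45/8 kN·m
Load 4 — point force P=16 kN at a=16/5 m (b=L-a=24/5):
  R_A = Pb²(3a+b)/L³ = 16·(24/5)²·(3·(16/5)+(24/5))/8³ = 1296/125 kN
  M_A = Pab²/L² = 16·(16/5)·(24/5)²/8² = 2304/125 kN·m
  R_B = Pa²(a+3b)/L³ = 16·(16/5)²·((16/5)+3·(24/5))/8³ = 704/125 kN
  M_B = -Pa²b/L² = -16·(16/5)²·(24/5)/8² = -1536/125 kN·m
Superposition: R_A = -19293/4000 kN, M_A = -2099/3000 kN·m, R_B = -92707/4000 kN, M_B = 17647/1000 kN·m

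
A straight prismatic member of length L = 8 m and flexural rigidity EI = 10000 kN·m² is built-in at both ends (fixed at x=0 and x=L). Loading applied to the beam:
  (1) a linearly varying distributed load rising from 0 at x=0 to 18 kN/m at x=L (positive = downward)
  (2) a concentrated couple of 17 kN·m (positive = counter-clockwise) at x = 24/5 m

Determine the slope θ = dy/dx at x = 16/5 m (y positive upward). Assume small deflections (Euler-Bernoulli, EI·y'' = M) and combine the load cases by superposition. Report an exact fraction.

θ(16/5) = -932/390625 rad

Load 1 — triangular load w₀=18 kN/m (0→w₀ over full span):
  θ_1 = -w₀(2x(L-x)(L-2x)(x+2L)+x²(L-x)²)/(120LEI) = -18·(2·(16/5)·(8-(16/5))·(8-2·(16/5))·((16/5)+2·8)+(16/5)²·(8-(16/5))²)/(120·8·10000) = -864/390625 rad
Load 2 — applied couple M₀=17 kN·m at a=24/5 m (b=L-a=16/5):
  θ_2 = (R_Ax²/2 - M_Ax)/EI  [x≤a] with R_A=153/50, M_A=136/25 = ((153/50)·(16/5)²/2 - (136/25)·(16/5))/10000 = -68/390625 rad
Superposition: θ = Σ θ_i = -932/390625 rad ≈ -0.002386 rad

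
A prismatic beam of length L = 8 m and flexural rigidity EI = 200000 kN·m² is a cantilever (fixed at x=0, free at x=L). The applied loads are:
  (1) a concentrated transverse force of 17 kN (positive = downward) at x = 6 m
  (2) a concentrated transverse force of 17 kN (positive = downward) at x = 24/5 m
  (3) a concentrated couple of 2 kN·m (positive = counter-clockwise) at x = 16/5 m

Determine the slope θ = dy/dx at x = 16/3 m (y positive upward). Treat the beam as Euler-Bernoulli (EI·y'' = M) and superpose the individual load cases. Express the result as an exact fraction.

Load 1 — point force P=17 kN at a=6 m (b=L-a=2):
  θ_1 = -Px(2a-x)/(2EI)  [x≤a] = -17·(16/3)·(2·6-(16/3))/(2·200000) = -17/11250 rad
Load 2 — point force P=17 kN at a=24/5 m (b=L-a=16/5):
  θ_2 = -Pa²/(2EI)  [x>a] = -17·(24/5)²/(2·200000) = -153/156250 rad
Load 3 — applied couple M₀=2 kN·m at a=16/5 m (b=L-a=24/5):
  θ_3 = M₀a/EI  [x>a] = 2·(16/5)/200000 = 1/31250 rad
Superposition: θ = Σ θ_i = -3457/1406250 rad ≈ -0.002458 rad

θ(16/3) = -3457/1406250 rad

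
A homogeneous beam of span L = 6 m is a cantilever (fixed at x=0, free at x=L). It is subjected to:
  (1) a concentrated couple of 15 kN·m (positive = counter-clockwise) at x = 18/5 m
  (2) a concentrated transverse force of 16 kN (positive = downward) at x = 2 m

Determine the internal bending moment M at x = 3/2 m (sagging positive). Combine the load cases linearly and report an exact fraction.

M(3/2) = 7 kN·m

Load 1 — applied couple M₀=15 kN·m at a=18/5 m (b=L-a=12/5):
  M_1 = M₀  [x≤a] = 15 = 15 kN·m
Load 2 — point force P=16 kN at a=2 m (b=L-a=4):
  M_2 = -P(a-x)  [x≤a] = -16·(2-(3/2)) = -8 kN·m
Superposition: M = Σ M_i = 7 kN·m ≈ 7.000000 kN·m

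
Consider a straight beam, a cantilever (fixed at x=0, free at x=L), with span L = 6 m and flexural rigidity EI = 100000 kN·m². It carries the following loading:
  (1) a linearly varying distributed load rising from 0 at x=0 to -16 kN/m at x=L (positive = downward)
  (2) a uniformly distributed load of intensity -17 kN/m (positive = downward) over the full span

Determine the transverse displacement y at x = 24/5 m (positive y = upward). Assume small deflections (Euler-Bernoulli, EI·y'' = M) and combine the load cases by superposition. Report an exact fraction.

Load 1 — triangular load w₀=-16 kN/m (0→w₀ over full span):
  y_1 = (w₀Lx³/12-w₀L²x²/6-w₀x⁵/(120L))/EI = ((-16)·6·(24/5)³/12-(-16)·6²·(24/5)²/6-(-16)·(24/5)⁵/(120·6))/100000 = 675648/48828125 m
Load 2 — uniform load w=-17 kN/m over full span:
  y_2 = -wx²(x²-4Lx+6L²)/(24EI) = -(-17)·(24/5)²·((24/5)²-4·6·(24/5)+6·6²)/(24·100000) = 39474/1953125 m
Superposition: y = Σ y_i = 1662498/48828125 m ≈ 0.034048 m

y(24/5) = 1662498/48828125 m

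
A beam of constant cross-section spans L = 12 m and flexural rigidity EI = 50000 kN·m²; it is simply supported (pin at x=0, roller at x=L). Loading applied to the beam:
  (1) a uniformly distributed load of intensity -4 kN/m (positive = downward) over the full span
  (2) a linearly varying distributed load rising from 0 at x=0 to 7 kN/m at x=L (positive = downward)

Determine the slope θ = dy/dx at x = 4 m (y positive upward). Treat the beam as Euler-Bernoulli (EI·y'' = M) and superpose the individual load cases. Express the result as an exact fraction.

θ(4) = 26/140625 rad

Load 1 — uniform load w=-4 kN/m over full span:
  θ_1 = -w(L³-6Lx²+4x³)/(24EI) = -(-4)·(12³-6·12·4²+4·4³)/(24·50000) = 26/9375 rad
Load 2 — triangular load w₀=7 kN/m (0→w₀ over full span):
  θ_2 = -w₀(7L⁴-30L²x²+15x⁴)/(360LEI) = -7·(7·12⁴-30·12²·4²+15·4⁴)/(360·12·50000) = -364/140625 rad
Superposition: θ = Σ θ_i = 26/140625 rad ≈ 0.000185 rad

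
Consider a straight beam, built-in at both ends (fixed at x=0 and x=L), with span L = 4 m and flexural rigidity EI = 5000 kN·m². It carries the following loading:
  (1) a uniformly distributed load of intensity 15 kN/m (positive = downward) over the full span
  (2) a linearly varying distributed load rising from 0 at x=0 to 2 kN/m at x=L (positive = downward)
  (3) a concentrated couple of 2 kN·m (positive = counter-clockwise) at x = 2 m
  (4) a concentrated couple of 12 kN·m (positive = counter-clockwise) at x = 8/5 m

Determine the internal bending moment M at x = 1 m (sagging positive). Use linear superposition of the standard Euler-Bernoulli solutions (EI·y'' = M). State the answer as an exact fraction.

M(1) = 142/25 kN·m

Load 1 — uniform load w=15 kN/m over full span:
  M_1 = wLx/2 - wL²/12 - wx²/2 = 15·4·1/2 - 15·4²/12 - 15·1²/2 = 5/2 kN·m
Load 2 — triangular load w₀=2 kN/m (0→w₀ over full span):
  M_2 = 3w₀Lx/20 - w₀L²/30 - w₀x³/(6L) = 3·2·4·1/20 - 2·4²/30 - 2·1³/(6·4) = 1/20 kN·m
Load 3 — applied couple M₀=2 kN·m at a=2 m (b=L-a=2):
  M_3 = R_Ax - M_A  [x≤a] with R_A=3/4, M_A=1/2 = (3/4)·1 - (1/2) = 1/4 kN·m
Load 4 — applied couple M₀=12 kN·m at a=8/5 m (b=L-a=12/5):
  M_4 = R_Ax - M_A  [x≤a] with R_A=108/25, M_A=36/25 = (108/25)·1 - (36/25) = 72/25 kN·m
Superposition: M = Σ M_i = 142/25 kN·m ≈ 5.680000 kN·m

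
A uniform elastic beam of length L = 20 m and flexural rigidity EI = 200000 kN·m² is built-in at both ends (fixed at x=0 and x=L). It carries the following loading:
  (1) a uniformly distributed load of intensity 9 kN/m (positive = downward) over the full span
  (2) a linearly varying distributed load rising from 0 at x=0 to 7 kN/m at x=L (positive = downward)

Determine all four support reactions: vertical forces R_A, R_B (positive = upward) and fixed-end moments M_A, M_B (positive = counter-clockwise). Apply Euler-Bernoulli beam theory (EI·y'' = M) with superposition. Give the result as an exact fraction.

Load 1 — uniform load w=9 kN/m over full span:
  R_A = wL/2 = 9·20/2 = 90 kN
  M_A = wL²/12 = 9·20²/12 = 300 kN·m
  R_B = wL/2 = 9·20/2 = 90 kN
  M_B = -wL²/12 = -9·20²/12 = -300 kN·m
Load 2 — triangular load w₀=7 kN/m (0→w₀ over full span):
  R_A = 3w₀L/20 = 3·7·20/20 = 21 kN
  M_A = w₀L²/30 = 7·20²/30 = 280/3 kN·m
  R_B = 7w₀L/20 = 7·7·20/20 = 49 kN
  M_B = -w₀L²/20 = -7·20²/20 = -140 kN·m
Superposition: R_A = 111 kN, M_A = 1180/3 kN·m, R_B = 139 kN, M_B = -440 kN·m

R_A = 111 kN, M_A = 1180/3 kN·m, R_B = 139 kN, M_B = -440 kN·m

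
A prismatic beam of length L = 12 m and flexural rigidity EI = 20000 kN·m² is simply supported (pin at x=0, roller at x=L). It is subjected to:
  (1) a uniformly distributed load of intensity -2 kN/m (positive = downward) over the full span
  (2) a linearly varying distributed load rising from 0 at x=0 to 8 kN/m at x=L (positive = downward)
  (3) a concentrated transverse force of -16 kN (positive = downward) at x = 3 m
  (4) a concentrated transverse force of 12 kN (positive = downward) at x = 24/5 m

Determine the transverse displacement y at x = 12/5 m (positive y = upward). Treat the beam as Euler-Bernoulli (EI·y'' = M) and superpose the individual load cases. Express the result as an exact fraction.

y(12/5) = -511839/39062500 m

Load 1 — uniform load w=-2 kN/m over full span:
  y_1 = -wx(L³-2Lx²+x³)/(24EI) = -(-2)·(12/5)·(12³-2·12·(12/5)²+(12/5)³)/(24·20000) = 6264/390625 m
Load 2 — triangular load w₀=8 kN/m (0→w₀ over full span):
  y_2 = -w₀x(7L⁴-10L²x²+3x⁴)/(360LEI) = -8·(12/5)·(7·12⁴-10·12²·(12/5)²+3·(12/5)⁴)/(360·12·20000) = -297216/9765625 m
Load 3 — point force P=-16 kN at a=3 m (b=L-a=9):
  y_3 = -Pbx(L²-b²-x²)/(6LEI)  [x≤a] = -(-16)·9·(12/5)·(12²-9²-(12/5)²)/(6·12·20000) = 4293/312500 m
Load 4 — point force P=12 kN at a=24/5 m (b=L-a=36/5):
  y_4 = -Pbx(L²-b²-x²)/(6LEI)  [x≤a] = -12·(36/5)·(12/5)·(12²-(36/5)²-(12/5)²)/(6·12·20000) = -972/78125 m
Superposition: y = Σ y_i = -511839/39062500 m ≈ -0.013103 m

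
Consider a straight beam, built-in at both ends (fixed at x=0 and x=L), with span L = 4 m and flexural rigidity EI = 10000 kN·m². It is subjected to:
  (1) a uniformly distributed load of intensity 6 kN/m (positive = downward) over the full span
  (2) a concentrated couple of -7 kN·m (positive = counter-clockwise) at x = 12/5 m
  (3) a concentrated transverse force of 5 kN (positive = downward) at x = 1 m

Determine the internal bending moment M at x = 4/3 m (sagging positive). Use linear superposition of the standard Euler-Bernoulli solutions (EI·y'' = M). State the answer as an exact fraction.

Load 1 — uniform load w=6 kN/m over full span:
  M_1 = wLx/2 - wL²/12 - wx²/2 = 6·4·(4/3)/2 - 6·4²/12 - 6·(4/3)²/2 = 8/3 kN·m
Load 2 — applied couple M₀=-7 kN·m at a=12/5 m (b=L-a=8/5):
  M_2 = R_Ax - M_A  [x≤a] with R_A=-63/25, M_A=-56/25 = (-63/25)·(4/3) - (-56/25) = -28/25 kN·m
Load 3 — point force P=5 kN at a=1 m (b=L-a=3):
  M_3 = Pa²(a+3b)(L-x)/L³ - Pa²b/L²  [x>a] = 5·1²·(1+3·3)·(4-(4/3))/4³ - 5·1²·3/4² = 55/48 kN·m
Superposition: M = Σ M_i = 1077/400 kN·m ≈ 2.692500 kN·m

M(4/3) = 1077/400 kN·m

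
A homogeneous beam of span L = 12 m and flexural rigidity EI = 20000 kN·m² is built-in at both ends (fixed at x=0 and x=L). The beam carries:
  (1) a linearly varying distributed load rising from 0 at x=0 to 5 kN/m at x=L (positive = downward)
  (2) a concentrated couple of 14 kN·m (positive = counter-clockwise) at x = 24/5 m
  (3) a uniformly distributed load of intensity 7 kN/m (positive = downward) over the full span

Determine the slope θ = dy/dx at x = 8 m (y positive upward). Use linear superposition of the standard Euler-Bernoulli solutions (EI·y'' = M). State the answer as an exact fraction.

θ(8) = 1337/281250 rad

Load 1 — triangular load w₀=5 kN/m (0→w₀ over full span):
  θ_1 = -w₀(2x(L-x)(L-2x)(x+2L)+x²(L-x)²)/(120LEI) = -5·(2·8·(12-8)·(12-2·8)·(8+2·12)+8²·(12-8)²)/(120·12·20000) = 7/5625 rad
Load 2 — applied couple M₀=14 kN·m at a=24/5 m (b=L-a=36/5):
  θ_2 = (R_Ax²/2 - M_Ax - M₀(x-a))/EI  [x>a] with R_A=42/25, M_A=42/25 = ((42/25)·8²/2 - (42/25)·8 - 14·(8-(24/5)))/20000 = -7/31250 rad
Load 3 — uniform load w=7 kN/m over full span:
  θ_3 = -wx(L-x)(L-2x)/(12EI) = -7·8·(12-8)·(12-2·8)/(12·20000) = 7/1875 rad
Superposition: θ = Σ θ_i = 1337/281250 rad ≈ 0.004754 rad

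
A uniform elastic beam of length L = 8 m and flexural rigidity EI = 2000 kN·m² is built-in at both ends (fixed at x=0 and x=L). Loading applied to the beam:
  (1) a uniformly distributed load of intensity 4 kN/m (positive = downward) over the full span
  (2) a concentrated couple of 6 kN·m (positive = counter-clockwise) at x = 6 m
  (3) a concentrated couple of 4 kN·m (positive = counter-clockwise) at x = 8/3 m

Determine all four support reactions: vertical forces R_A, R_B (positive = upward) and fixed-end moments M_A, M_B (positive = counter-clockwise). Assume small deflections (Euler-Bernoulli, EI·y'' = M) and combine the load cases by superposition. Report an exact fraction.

Load 1 — uniform load w=4 kN/m over full span:
  R_A = wL/2 = 4·8/2 = 16 kN
  M_A = wL²/12 = 4·8²/12 = 64/3 kN·m
  R_B = wL/2 = 4·8/2 = 16 kN
  M_B = -wL²/12 = -4·8²/12 = -64/3 kN·m
Load 2 — applied couple M₀=6 kN·m at a=6 m (b=L-a=2):
  R_A = 6M₀ab/L³ = 6·6·6·2/8³ = 27/32 kN
  M_A = M₀b(2a-b)/L² = 6·2·(2·6-2)/8² = 15/8 kN·m
  R_B = -6M₀ab/L³ = -6·6·6·2/8³ = -27/32 kN
  M_B = M₀a(2b-a)/L² = 6·6·(2·2-6)/8² = -9/8 kN·m
Load 3 — applied couple M₀=4 kN·m at a=8/3 m (b=L-a=16/3):
  R_A = 6M₀ab/L³ = 6·4·(8/3)·(16/3)/8³ = 2/3 kN
  M_A = M₀b(2a-b)/L² = 4·(16/3)·(2·(8/3)-(16/3))/8² = 0 kN·m
  R_B = -6M₀ab/L³ = -6·4·(8/3)·(16/3)/8³ = -2/3 kN
  M_B = M₀a(2b-a)/L² = 4·(8/3)·(2·(16/3)-(8/3))/8² = 4/3 kN·m
Superposition: R_A = 1681/96 kN, M_A = 557/24 kN·m, R_B = 1391/96 kN, M_B = -169/8 kN·m

R_A = 1681/96 kN, M_A = 557/24 kN·m, R_B = 1391/96 kN, M_B = -169/8 kN·m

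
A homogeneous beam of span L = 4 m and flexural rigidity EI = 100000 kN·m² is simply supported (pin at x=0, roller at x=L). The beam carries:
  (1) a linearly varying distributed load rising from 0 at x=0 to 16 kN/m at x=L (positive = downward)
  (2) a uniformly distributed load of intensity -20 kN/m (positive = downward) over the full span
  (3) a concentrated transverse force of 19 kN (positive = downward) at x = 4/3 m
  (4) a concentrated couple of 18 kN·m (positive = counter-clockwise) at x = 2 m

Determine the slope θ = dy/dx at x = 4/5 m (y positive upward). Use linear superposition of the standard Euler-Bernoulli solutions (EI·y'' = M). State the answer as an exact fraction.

θ(4/5) = 475969/5062500000 rad

Load 1 — triangular load w₀=16 kN/m (0→w₀ over full span):
  θ_1 = -w₀(7L⁴-30L²x²+15x⁴)/(360LEI) = -16·(7·4⁴-30·4²·(4/5)²+15·(4/5)⁴)/(360·4·100000) = -2912/17578125 rad
Load 2 — uniform load w=-20 kN/m over full span:
  θ_2 = -w(L³-6Lx²+4x³)/(24EI) = -(-20)·(4³-6·4·(4/5)²+4·(4/5)³)/(24·100000) = 33/78125 rad
Load 3 — point force P=19 kN at a=4/3 m (b=L-a=8/3):
  θ_3 = -Pb(L²-b²-3x²)/(6LEI)  [x≤a] = -19·(8/3)·(4²-(8/3)²-3·(4/5)²)/(6·4·100000) = -931/6328125 rad
Load 4 — applied couple M₀=18 kN·m at a=2 m (b=L-a=2):
  θ_4 = (M₀x²/(2L)+C₁)/EI  [x≤a] with C₁=M₀(3b²-L²)/(6L)=-3 = (18·(4/5)²/(2·4)+(-3))/100000 = -39/2500000 rad
Superposition: θ = Σ θ_i = 475969/5062500000 rad ≈ 0.000094 rad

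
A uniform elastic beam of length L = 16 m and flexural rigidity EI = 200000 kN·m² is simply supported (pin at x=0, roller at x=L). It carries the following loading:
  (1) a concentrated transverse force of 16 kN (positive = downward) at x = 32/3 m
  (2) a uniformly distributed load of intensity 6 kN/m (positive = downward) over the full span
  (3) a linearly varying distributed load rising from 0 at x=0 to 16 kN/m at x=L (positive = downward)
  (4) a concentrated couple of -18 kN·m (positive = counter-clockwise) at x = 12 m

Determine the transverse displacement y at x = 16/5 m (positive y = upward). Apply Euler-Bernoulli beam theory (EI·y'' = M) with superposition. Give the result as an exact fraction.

y(16/5) = -584396909/15820312500 m

Load 1 — point force P=16 kN at a=32/3 m (b=L-a=16/3):
  y_1 = -Pbx(L²-b²-x²)/(6LEI)  [x≤a] = -16·(16/3)·(16/5)·(16²-(16/3)²-(16/5)²)/(6·16·200000) = -97792/31640625 m
Load 2 — uniform load w=6 kN/m over full span:
  y_2 = -wx(L³-2Lx²+x³)/(24EI) = -6·(16/5)·(16³-2·16·(16/5)²+(16/5)³)/(24·200000) = -29696/1953125 m
Load 3 — triangular load w₀=16 kN/m (0→w₀ over full span):
  y_3 = -w₀x(7L⁴-10L²x²+3x⁴)/(360LEI) = -16·(16/5)·(7·16⁴-10·16²·(16/5)²+3·(16/5)⁴)/(360·16·200000) = -2818048/146484375 m
Load 4 — applied couple M₀=-18 kN·m at a=12 m (b=L-a=4):
  y_4 = (M₀x³/(6L)+C₁x)/EI  [x≤a] with C₁=M₀(3b²-L²)/(6L)=39 = ((-18)·(16/5)³/(6·16)+39·(16/5))/200000 = 927/1562500 m
Superposition: y = Σ y_i = -584396909/15820312500 m ≈ -0.036940 m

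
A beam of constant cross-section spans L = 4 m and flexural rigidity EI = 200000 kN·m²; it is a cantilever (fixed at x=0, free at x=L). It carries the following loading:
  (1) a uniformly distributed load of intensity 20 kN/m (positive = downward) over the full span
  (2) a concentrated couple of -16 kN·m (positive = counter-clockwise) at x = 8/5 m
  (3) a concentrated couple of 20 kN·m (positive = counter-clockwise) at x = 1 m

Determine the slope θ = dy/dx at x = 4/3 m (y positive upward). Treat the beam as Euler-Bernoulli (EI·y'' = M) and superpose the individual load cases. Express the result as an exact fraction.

θ(4/3) = -3067/4050000 rad

Load 1 — uniform load w=20 kN/m over full span:
  θ_1 = -wx(x²-3Lx+3L²)/(6EI) = -20·(4/3)·((4/3)²-3·4·(4/3)+3·4²)/(6·200000) = -38/50625 rad
Load 2 — applied couple M₀=-16 kN·m at a=8/5 m (b=L-a=12/5):
  θ_2 = M₀x/EI  [x≤a] = (-16)·(4/3)/200000 = -1/9375 rad
Load 3 — applied couple M₀=20 kN·m at a=1 m (b=L-a=3):
  θ_3 = M₀a/EI  [x>a] = 20·1/200000 = 1/10000 rad
Superposition: θ = Σ θ_i = -3067/4050000 rad ≈ -0.000757 rad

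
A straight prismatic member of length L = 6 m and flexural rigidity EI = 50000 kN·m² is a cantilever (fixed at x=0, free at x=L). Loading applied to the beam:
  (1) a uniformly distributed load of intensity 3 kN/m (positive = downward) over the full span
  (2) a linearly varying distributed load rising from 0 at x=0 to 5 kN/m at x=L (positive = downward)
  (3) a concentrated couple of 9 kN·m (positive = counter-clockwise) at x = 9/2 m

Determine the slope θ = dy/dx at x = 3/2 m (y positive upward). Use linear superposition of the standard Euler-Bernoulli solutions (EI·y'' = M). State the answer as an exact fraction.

θ(3/2) = -31293/12800000 rad

Load 1 — uniform load w=3 kN/m over full span:
  θ_1 = -wx(x²-3Lx+3L²)/(6EI) = -3·(3/2)·((3/2)²-3·6·(3/2)+3·6²)/(6·50000) = -999/800000 rad
Load 2 — triangular load w₀=5 kN/m (0→w₀ over full span):
  θ_2 = (w₀Lx²/4-w₀L²x/3-w₀x⁴/(24L))/EI = (5·6·(3/2)²/4-5·6²·(3/2)/3-5·(3/2)⁴/(24·6))/50000 = -3753/2560000 rad
Load 3 — applied couple M₀=9 kN·m at a=9/2 m (b=L-a=3/2):
  θ_3 = M₀x/EI  [x≤a] = 9·(3/2)/50000 = 27/100000 rad
Superposition: θ = Σ θ_i = -31293/12800000 rad ≈ -0.002445 rad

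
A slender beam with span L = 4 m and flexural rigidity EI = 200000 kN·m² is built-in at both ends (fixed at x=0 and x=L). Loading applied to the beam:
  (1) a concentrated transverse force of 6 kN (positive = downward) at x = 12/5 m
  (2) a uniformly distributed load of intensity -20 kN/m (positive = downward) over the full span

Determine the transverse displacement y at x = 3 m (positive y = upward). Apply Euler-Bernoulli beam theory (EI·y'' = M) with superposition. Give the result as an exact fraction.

Load 1 — point force P=6 kN at a=12/5 m (b=L-a=8/5):
  y_1 = -Pa²(L-x)²(3bL-(3b+a)(L-x))/(6L³EI)  [x>a] = -6·(12/5)²·(4-3)²·(3·(8/5)·4-(3·(8/5)+(12/5))·(4-3))/(6·4³·200000) = -27/5000000 m
Load 2 — uniform load w=-20 kN/m over full span:
  y_2 = -wx²(L-x)²/(24EI) = -(-20)·3²·(4-3)²/(24·200000) = 3/80000 m
Superposition: y = Σ y_i = 321/10000000 m ≈ 0.000032 m

y(3) = 321/10000000 m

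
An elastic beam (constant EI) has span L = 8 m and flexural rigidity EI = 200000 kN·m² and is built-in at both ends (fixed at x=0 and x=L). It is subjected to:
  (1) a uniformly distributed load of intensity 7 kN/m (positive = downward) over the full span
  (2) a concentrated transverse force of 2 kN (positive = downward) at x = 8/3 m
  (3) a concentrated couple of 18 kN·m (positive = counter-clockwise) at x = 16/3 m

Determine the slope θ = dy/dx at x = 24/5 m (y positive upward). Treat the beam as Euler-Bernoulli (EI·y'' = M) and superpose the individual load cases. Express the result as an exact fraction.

Load 1 — uniform load w=7 kN/m over full span:
  θ_1 = -wx(L-x)(L-2x)/(12EI) = -7·(24/5)·(8-(24/5))·(8-2·(24/5))/(12·200000) = 28/390625 rad
Load 2 — point force P=2 kN at a=8/3 m (b=L-a=16/3):
  θ_2 = Pa²(L-x)(2bL-(3b+a)(L-x))/(2L³EI)  [x>a] = 2·(8/3)²·(8-(24/5))·(2·(16/3)·8-(3·(16/3)+(8/3))·(8-(24/5)))/(2·8³·200000) = 4/703125 rad
Load 3 — applied couple M₀=18 kN·m at a=16/3 m (b=L-a=8/3):
  θ_3 = (R_Ax²/2 - M_Ax)/EI  [x≤a] with R_A=3, M_A=6 = (3·(24/5)²/2 - 6·(24/5))/200000 = 9/312500 rad
Superposition: θ = Σ θ_i = 1493/14062500 rad ≈ 0.000106 rad

θ(24/5) = 1493/14062500 rad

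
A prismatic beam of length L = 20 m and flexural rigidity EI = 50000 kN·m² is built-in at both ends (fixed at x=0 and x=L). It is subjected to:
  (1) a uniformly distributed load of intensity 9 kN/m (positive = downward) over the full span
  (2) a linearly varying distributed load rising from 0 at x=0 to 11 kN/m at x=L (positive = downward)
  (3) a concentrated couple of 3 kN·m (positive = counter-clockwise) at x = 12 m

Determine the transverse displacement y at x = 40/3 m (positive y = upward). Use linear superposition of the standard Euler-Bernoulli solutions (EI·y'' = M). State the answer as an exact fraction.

y(40/3) = -446243/4556250 m

Load 1 — uniform load w=9 kN/m over full span:
  y_1 = -wx²(L-x)²/(24EI) = -9·(40/3)²·(20-(40/3))²/(24·50000) = -8/135 m
Load 2 — triangular load w₀=11 kN/m (0→w₀ over full span):
  y_2 = -w₀x²(L-x)²(x+2L)/(120LEI) = -11·(40/3)²·(20-(40/3))²·((40/3)+2·20)/(120·20·50000) = -704/18225 m
Load 3 — applied couple M₀=3 kN·m at a=12 m (b=L-a=8):
  y_3 = (R_Ax³/6 - M_Ax²/2 - M₀(x-a)²/2)/EI  [x>a] with R_A=27/125, M_A=24/25 = ((27/125)·(40/3)³/6 - (24/25)·(40/3)²/2 - 3·((40/3)-12)²/2)/50000 = -1/18750 m
Superposition: y = Σ y_i = -446243/4556250 m ≈ -0.097941 m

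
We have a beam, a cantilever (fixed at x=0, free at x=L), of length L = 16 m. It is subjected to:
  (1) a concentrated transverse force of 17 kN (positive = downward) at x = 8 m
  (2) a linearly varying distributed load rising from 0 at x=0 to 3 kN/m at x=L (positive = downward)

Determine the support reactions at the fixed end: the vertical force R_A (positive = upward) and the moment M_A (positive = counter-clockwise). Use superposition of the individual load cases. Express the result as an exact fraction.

Load 1 — point force P=17 kN at a=8 m (b=L-a=8):
  R_A = P = 17 kN
  M_A = Pa = 17·8 = 136 kN·m
Load 2 — triangular load w₀=3 kN/m (0→w₀ over full span):
  R_A = w₀L/2 = 3·16/2 = 24 kN
  M_A = w₀L²/3 = 3·16²/3 = 256 kN·m
Superposition: R_A = 41 kN, M_A = 392 kN·m

R_A = 41 kN, M_A = 392 kN·m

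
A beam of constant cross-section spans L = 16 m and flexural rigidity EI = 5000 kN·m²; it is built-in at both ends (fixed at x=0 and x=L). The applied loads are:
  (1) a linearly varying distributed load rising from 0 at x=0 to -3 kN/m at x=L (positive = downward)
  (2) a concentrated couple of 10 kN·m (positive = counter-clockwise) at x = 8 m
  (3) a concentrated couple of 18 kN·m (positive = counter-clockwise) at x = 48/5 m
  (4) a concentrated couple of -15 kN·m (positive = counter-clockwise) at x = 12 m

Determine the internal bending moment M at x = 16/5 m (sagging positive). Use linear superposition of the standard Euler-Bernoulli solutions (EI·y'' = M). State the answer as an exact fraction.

M(16/5) = 9641/2000 kN·m

Load 1 — triangular load w₀=-3 kN/m (0→w₀ over full span):
  M_1 = 3w₀Lx/20 - w₀L²/30 - w₀x³/(6L) = 3·(-3)·16·(16/5)/20 - (-3)·16²/30 - (-3)·(16/5)³/(6·16) = 448/125 kN·m
Load 2 — applied couple M₀=10 kN·m at a=8 m (b=L-a=8):
  M_2 = R_Ax - M_A  [x≤a] with R_A=15/16, M_A=5/2 = (15/16)·(16/5) - (5/2) = 1/2 kN·m
Load 3 — applied couple M₀=18 kN·m at a=48/5 m (b=L-a=32/5):
  M_3 = R_Ax - M_A  [x≤a] with R_A=81/50, M_A=144/25 = (81/50)·(16/5) - (144/25) = -72/125 kN·m
Load 4 — applied couple M₀=-15 kN·m at a=12 m (b=L-a=4):
  M_4 = R_Ax - M_A  [x≤a] with R_A=-135/128, M_A=-75/16 = (-135/128)·(16/5) - (-75/16) = 21/16 kN·m
Superposition: M = Σ M_i = 9641/2000 kN·m ≈ 4.820500 kN·m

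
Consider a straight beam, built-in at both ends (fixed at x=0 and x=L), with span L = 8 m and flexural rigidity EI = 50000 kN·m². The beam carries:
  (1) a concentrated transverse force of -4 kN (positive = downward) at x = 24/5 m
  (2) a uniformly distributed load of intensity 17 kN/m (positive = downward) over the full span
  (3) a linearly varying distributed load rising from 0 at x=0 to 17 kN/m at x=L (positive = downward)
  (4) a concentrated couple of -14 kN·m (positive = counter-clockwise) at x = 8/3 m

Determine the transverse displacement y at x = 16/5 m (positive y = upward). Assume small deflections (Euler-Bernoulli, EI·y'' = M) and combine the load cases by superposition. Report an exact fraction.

Load 1 — point force P=-4 kN at a=24/5 m (b=L-a=16/5):
  y_1 = -Pb²x²(3aL-(3a+b)x)/(6L³EI)  [x≤a] = -(-4)·(16/5)²·(16/5)²·(3·(24/5)·8-(3·(24/5)+(16/5))·(16/5))/(6·8³·50000) = 23552/146484375 m
Load 2 — uniform load w=17 kN/m over full span:
  y_2 = -wx²(L-x)²/(24EI) = -17·(16/5)²·(8-(16/5))²/(24·50000) = -6528/1953125 m
Load 3 — triangular load w₀=17 kN/m (0→w₀ over full span):
  y_3 = -w₀x²(L-x)²(x+2L)/(120LEI) = -17·(16/5)²·(8-(16/5))²·((16/5)+2·8)/(120·8·50000) = -78336/48828125 m
Load 4 — applied couple M₀=-14 kN·m at a=8/3 m (b=L-a=16/3):
  y_4 = (R_Ax³/6 - M_Ax²/2 - M₀(x-a)²/2)/EI  [x>a] with R_A=-7/3, M_A=0 = ((-7/3)·(16/5)³/6 - 0·(16/5)²/2 - (-14)·((16/5)-(8/3))²/2)/50000 = -84/390625 m
Superposition: y = Σ y_i = -732556/146484375 m ≈ -0.005001 m

y(16/5) = -732556/146484375 m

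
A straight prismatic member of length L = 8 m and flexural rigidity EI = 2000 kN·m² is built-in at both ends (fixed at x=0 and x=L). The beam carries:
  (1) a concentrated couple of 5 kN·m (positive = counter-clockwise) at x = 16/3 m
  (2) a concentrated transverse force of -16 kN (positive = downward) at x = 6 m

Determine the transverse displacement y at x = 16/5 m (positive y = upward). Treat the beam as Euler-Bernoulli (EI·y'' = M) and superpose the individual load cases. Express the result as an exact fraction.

Load 1 — applied couple M₀=5 kN·m at a=16/3 m (b=L-a=8/3):
  y_1 = (R_Ax³/6 - M_Ax²/2)/EI  [x≤a] with R_A=5/6, M_A=5/3 = ((5/6)·(16/5)³/6 - (5/3)·(16/5)²/2)/2000 = -56/28125 m
Load 2 — point force P=-16 kN at a=6 m (b=L-a=2):
  y_2 = -Pb²x²(3aL-(3a+b)x)/(6L³EI)  [x≤a] = -(-16)·2²·(16/5)²·(3·6·8-(3·6+2)·(16/5))/(6·8³·2000) = 16/1875 m
Superposition: y = Σ y_i = 184/28125 m ≈ 0.006542 m

y(16/5) = 184/28125 m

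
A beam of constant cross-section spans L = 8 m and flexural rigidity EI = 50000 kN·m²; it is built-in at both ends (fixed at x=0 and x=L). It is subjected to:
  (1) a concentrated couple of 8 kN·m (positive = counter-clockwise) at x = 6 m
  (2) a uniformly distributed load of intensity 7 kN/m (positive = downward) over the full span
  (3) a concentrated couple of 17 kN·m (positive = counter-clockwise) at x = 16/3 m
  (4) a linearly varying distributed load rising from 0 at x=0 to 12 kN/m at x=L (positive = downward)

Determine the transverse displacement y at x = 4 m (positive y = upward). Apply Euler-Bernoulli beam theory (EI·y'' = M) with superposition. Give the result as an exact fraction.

Load 1 — applied couple M₀=8 kN·m at a=6 m (b=L-a=2):
  y_1 = (R_Ax³/6 - M_Ax²/2)/EI  [x≤a] with R_A=9/8, M_A=5/2 = ((9/8)·4³/6 - (5/2)·4²/2)/50000 = -1/6250 m
Load 2 — uniform load w=7 kN/m over full span:
  y_2 = -wx²(L-x)²/(24EI) = -7·4²·(8-4)²/(24·50000) = -14/9375 m
Load 3 — applied couple M₀=17 kN·m at a=16/3 m (b=L-a=8/3):
  y_3 = (R_Ax³/6 - M_Ax²/2)/EI  [x≤a] with R_A=17/6, M_A=17/3 = ((17/6)·4³/6 - (17/3)·4²/2)/50000 = -17/56250 m
Load 4 — triangular load w₀=12 kN/m (0→w₀ over full span):
  y_4 = -w₀x²(L-x)²(x+2L)/(120LEI) = -12·4²·(8-4)²·(4+2·8)/(120·8·50000) = -4/3125 m
Superposition: y = Σ y_i = -91/28125 m ≈ -0.003236 m

y(4) = -91/28125 m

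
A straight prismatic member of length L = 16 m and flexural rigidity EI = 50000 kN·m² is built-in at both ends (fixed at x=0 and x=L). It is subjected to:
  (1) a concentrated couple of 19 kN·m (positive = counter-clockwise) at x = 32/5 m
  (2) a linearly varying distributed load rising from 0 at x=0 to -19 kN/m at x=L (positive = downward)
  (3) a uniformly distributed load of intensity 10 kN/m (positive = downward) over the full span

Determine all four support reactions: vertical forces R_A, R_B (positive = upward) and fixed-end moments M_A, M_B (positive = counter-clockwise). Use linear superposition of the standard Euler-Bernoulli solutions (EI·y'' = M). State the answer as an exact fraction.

R_A = 3611/100 kN, M_A = 1337/25 kN·m, R_B = -2811/100 kN, M_B = 2696/75 kN·m

Load 1 — applied couple M₀=19 kN·m at a=32/5 m (b=L-a=48/5):
  R_A = 6M₀ab/L³ = 6·19·(32/5)·(48/5)/16³ = 171/100 kN
  M_A = M₀b(2a-b)/L² = 19·(48/5)·(2·(32/5)-(48/5))/16² = 57/25 kN·m
  R_B = -6M₀ab/L³ = -6·19·(32/5)·(48/5)/16³ = -171/100 kN
  M_B = M₀a(2b-a)/L² = 19·(32/5)·(2·(48/5)-(32/5))/16² = 152/25 kN·m
Load 2 — triangular load w₀=-19 kN/m (0→w₀ over full span):
  R_A = 3w₀L/20 = 3·(-19)·16/20 = -228/5 kN
  M_A = w₀L²/30 = (-19)·16²/30 = -2432/15 kN·m
  R_B = 7w₀L/20 = 7·(-19)·16/20 = -532/5 kN
  M_B = -w₀L²/20 = -(-19)·16²/20 = 1216/5 kN·m
Load 3 — uniform load w=10 kN/m over full span:
  R_A = wL/2 = 10·16/2 = 80 kN
  M_A = wL²/12 = 10·16²/12 = 640/3 kN·m
  R_B = wL/2 = 10·16/2 = 80 kN
  M_B = -wL²/12 = -10·16²/12 = -640/3 kN·m
Superposition: R_A = 3611/100 kN, M_A = 1337/25 kN·m, R_B = -2811/100 kN, M_B = 2696/75 kN·m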